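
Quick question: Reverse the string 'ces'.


Reverse 'ces' character by character: 'sec'.

sec


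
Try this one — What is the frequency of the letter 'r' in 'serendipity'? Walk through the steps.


Letter 'r' in 'serendipity': found at position(s) 3 = 1 occurrence(s).

1


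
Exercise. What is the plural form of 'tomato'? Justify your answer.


Apply rule: Add -es (consonant + o). 'tomato' becomes 'tomatoes'.

tomatoes


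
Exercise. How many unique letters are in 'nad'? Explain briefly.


Unique letters in 'nad': {a, d, n} = 3 distinct letters.

3


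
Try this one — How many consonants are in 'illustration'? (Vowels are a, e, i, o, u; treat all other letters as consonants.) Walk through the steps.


Consonants in 'illustration': l, l, s, t, r, t, n = 7 consonants.

7


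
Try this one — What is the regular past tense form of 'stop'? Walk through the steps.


Apply rule: Double final consonant and add -ed. 'stop' becomes 'stopped'.

stopped


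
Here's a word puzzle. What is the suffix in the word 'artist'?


The word 'artist' = 'art' (root) + '-ist' (suffix). The suffix is '-ist'.

ist


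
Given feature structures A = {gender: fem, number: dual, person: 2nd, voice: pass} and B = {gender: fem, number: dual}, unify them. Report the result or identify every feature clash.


Compare features:
gender: A=fem vs B=fem -> unified: fem
number: A=dual vs B=dual -> unified: dual
person: A=2nd vs B=_ -> unified: 2nd
voice: A=pass vs B=_ -> unified: pass
No clashes found.

Unified: {gender: fem, number: dual, person: 2nd, voice: pass}


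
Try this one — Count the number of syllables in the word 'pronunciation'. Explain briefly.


Break 'pronunciation' into syllables: pro-nun-ci-a-tion -> pro | nun | ci | a | tion = 5 syllables

5 syllables


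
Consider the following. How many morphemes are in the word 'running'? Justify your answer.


Decomposition: run (root) + -ing (suffix) = 2 morpheme(s)

2 morphemes


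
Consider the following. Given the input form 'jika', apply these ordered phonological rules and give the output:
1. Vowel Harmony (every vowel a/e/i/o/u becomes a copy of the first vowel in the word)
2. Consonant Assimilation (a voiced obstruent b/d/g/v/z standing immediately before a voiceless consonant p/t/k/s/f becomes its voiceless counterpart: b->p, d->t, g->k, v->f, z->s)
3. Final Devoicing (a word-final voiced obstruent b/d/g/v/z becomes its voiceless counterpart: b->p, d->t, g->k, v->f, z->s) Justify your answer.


Starting form: 'jika'
Rule 1: Vowel Harmony: all vowels become 'i' (matching first vowel). 'jika' -> 'jiki'
Rule 2: Consonant Assimilation: no voiced obstruent (b/d/g/v/z) stands immediately before a voiceless consonant (p/t/k/s/f). No change.
Rule 3: Final Devoicing: the word ends in the vowel 'i', not a consonant. No change.
Final form: 'jiki'

jiki


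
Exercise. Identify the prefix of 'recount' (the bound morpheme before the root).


The word 'recount' = 're' (prefix) + 'count' (root). The prefix is 're'.

re


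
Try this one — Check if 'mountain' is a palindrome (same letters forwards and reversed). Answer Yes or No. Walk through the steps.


Forward: 'mountain'
Reversed: 'niatnuom'
They differ.

No


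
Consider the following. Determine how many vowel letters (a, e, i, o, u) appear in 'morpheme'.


Vowels in 'morpheme': o, e, e = 3 vowels.

3


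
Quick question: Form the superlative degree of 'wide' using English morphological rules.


Apply superlative formation (ends in e: add -st): 'wide' -> 'widest'.

widest


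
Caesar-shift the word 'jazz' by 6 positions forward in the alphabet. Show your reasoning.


Shift each letter by 6: j -> p, a -> g, z -> f, z -> f. Result: 'pgff'.

pgff


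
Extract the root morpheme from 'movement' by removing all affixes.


Remove suffix '-ment' from 'movement' to get root 'move'.

move


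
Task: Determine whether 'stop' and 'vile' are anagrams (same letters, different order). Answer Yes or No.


Sorted letters of 'stop': 'opst'
Sorted letters of 'vile': 'eilv'
They do not match.

No


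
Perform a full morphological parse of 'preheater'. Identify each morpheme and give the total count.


Step 1: Identify prefix: 'pre' (meaning: before)
Step 2: Identify root: 'heat'
Step 3: Identify suffix(es): 'er'
Decomposition: pre- (prefix: before) + heat (root) + -er (suffix: one who)
Total morphemes: 3

3 morphemes (pre- (prefix: before) + heat (root) + -er (suffix: one who))


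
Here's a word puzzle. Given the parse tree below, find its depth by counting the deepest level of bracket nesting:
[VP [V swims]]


Count bracket nesting levels:
'[' at pos 0: depth = 1
'[' at pos 4: depth = 2
Maximum depth reached: 2

2


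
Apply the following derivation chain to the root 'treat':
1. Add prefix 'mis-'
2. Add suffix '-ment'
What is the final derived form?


Step 1: Add prefix 'mis-' to 'treat' = 'mistreat'
Step 2: Add suffix '-ment' to 'mistreat' = 'mistreatment'

mistreatment


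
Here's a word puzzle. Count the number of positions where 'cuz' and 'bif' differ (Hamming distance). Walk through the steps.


Alignment:
Position 1: 'c' vs 'b' = DIFFER
Position 2: 'u' vs 'i' = DIFFER
Position 3: 'z' vs 'f' = DIFFER
Total differences: 3

3


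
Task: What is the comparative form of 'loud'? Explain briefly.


Apply comparative formation (add -er): 'loud' -> 'louder'.

louder


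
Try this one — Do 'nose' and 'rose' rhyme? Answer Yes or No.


Rime (stressed vowel + following sounds) of 'nose': -ose = /oʊz/
Rime of 'rose': -ose = /oʊz/
/oʊz/ and /oʊz/ are the same ending sound, so the words rhyme.

Yes


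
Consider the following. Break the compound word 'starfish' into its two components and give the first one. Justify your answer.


Split 'starfish' into 'star' + 'fish'. The first part is 'star'.

star


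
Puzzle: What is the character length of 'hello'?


Spell out 'hello' and number each letter: h(1), e(2), l(3), l(4), o(5). Total: 5 letters.

5


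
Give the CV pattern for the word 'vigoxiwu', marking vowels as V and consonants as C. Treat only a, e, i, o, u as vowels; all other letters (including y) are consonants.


Letter mapping: v = C, i = V, g = C, o = V, x = C, i = V, w = C, u = V.

CVCVCVCV


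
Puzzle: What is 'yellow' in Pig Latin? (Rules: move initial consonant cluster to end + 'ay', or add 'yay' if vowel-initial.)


'yellow': move consonant cluster 'y' to end and add 'ay': 'ellowyay'.

ellowyay


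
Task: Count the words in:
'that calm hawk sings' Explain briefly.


Split into words: that | calm | hawk | sings = 4 words.

4


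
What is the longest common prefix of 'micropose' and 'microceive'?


Compare from the start: 5 characters match: 'micro'. Mismatch at position 6: 'p' vs 'c'.

micro


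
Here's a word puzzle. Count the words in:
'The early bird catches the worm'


Split into words: The | early | bird | catches | the | worm = 6 words.

6


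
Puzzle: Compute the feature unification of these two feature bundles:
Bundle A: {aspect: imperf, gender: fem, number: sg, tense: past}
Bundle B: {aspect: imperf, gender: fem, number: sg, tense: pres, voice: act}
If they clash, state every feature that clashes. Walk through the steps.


Compare features:
aspect: A=imperf vs B=imperf -> unified: imperf
gender: A=fem vs B=fem -> unified: fem
number: A=sg vs B=sg -> unified: sg
tense: A=past vs B=pres -> CLASH
voice: A=_ vs B=act -> unified: act
Clash detected on feature 'tense' (past vs pres); unification fails.

CLASH on 'tense' (past vs pres)


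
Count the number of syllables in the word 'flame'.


Break 'flame' into syllables: flame -> flame = 1 syllable

1 syllable


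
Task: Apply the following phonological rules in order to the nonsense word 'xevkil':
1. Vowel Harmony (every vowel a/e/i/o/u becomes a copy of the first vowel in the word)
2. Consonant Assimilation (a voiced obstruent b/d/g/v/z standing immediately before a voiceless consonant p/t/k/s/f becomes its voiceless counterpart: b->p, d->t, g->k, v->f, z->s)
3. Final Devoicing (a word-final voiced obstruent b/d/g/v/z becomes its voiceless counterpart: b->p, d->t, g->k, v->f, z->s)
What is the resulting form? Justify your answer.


Starting form: 'xevkil'
Rule 1: Vowel Harmony: all vowels become 'e' (matching first vowel). 'xevkil' -> 'xevkel'
Rule 2: Consonant Assimilation: voiced obstruent before voiceless consonant becomes voiceless ('vk' -> 'fk'). 'xevkel' -> 'xefkel'
Rule 3: Final Devoicing: final consonant 'l' is not one of the voiced obstruents b/d/g/v/z. No change.
Final form: 'xefkel'

xefkel


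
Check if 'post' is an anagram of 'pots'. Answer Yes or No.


Sorted letters of 'post': 'opst'
Sorted letters of 'pots': 'opst'
They match.

Yes


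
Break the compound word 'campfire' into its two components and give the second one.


Split 'campfire' into 'camp' + 'fire'. The second part is 'fire'.

fire


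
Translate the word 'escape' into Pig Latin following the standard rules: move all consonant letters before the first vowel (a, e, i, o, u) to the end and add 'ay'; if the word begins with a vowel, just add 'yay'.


'escape' starts with a vowel, so add 'yay': 'escapeyay'.

escapeyay


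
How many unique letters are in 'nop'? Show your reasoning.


Unique letters in 'nop': {n, o, p} = 3 distinct letters.

3


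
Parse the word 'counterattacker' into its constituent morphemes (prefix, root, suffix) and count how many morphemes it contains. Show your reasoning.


Step 1: Identify prefix: 'counter' (meaning: against)
Step 2: Identify root: 'attack'
Step 3: Identify suffix(es): 'er'
Decomposition: counter- (prefix: against) + attack (root) + -er (suffix: one who)
Total morphemes: 3

3 morphemes (counter- (prefix: against) + attack (root) + -er (suffix: one who))


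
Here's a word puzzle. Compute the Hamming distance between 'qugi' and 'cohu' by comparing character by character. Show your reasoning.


Alignment:
Position 1: 'q' vs 'c' = DIFFER
Position 2: 'u' vs 'o' = DIFFER
Position 3: 'g' vs 'h' = DIFFER
Position 4: 'i' vs 'u' = DIFFER
Total differences: 4

4


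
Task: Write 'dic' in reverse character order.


Reverse 'dic' character by character: 'cid'.

cid


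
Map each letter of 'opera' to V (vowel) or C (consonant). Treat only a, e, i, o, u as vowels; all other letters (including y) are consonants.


Letter mapping: o = V, p = C, e = V, r = C, a = V.

VCVCV


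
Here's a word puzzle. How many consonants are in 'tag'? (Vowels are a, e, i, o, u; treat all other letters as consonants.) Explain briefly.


Consonants in 'tag': t, g = 2 consonants.

2


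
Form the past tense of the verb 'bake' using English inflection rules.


Apply rule: Add -d (word ends in -e). 'bake' becomes 'baked'.

baked


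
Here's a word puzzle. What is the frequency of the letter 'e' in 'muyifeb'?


Letter 'e' in 'muyifeb': found at position(s) 6 = 1 occurrence(s).

1


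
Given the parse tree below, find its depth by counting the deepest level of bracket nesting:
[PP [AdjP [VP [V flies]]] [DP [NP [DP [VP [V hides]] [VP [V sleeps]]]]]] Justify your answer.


Count bracket nesting levels:
'[' at pos 0: depth = 1
'[' at pos 4: depth = 2
'[' at pos 10: depth = 3
'[' at pos 14: depth = 4
'[' at pos 26: depth = 2
'[' at pos 30: depth = 3
'[' at pos 34: depth = 4
'[' at pos 38: depth = 5
'[' at pos 42: depth = 6
'[' at pos 53: depth = 5
'[' at pos 57: depth = 6
Maximum depth reached: 6

6


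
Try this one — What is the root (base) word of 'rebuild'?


Remove prefix 're' from 'rebuild' to get root 'build'.

build


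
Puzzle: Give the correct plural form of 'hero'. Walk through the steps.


Apply rule: Add -es (consonant + o). 'hero' becomes 'heroes'.

heroes


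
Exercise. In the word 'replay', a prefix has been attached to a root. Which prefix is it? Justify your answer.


The word 'replay' = 're' (prefix) + 'play' (root). The prefix is 're'.

re


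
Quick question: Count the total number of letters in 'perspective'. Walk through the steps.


Spell out 'perspective' and number each letter: p(1), e(2), r(3), s(4), p(5), e(6), c(7), t(8), i(9), v(10), e(11). Total: 11 letters.

11


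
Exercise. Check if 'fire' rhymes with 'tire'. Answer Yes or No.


Rime (stressed vowel + following sounds) of 'fire': -ire = /aɪər/
Rime of 'tire': -ire = /aɪər/
/aɪər/ and /aɪər/ are the same ending sound, so the words rhyme.

Yes


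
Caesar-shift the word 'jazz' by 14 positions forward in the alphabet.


Shift each letter by 14: j -> x, a -> o, z -> n, z -> n. Result: 'xonn'.

xonn


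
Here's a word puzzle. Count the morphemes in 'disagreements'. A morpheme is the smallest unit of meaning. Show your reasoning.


Decomposition: dis- (prefix) + agree (root) + -ment (suffix) + -s (plural) = 4 morpheme(s)

4 morphemes


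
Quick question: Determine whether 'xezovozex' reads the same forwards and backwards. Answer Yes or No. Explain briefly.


Forward: 'xezovozex'
Reversed: 'xezovozex'
They are identical.

Yes


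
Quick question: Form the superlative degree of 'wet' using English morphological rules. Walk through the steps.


Apply superlative formation (double final consonant, add -est): 'wet' -> 'wettest'.

wettest


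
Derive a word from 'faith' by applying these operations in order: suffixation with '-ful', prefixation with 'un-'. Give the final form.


Step 1: Add suffix '-ful' to 'faith' = 'faithful'
Step 2: Add prefix 'un-' to 'faithful' = 'unfaithful'

unfaithful


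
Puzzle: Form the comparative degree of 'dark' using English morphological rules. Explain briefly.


Apply comparative formation (add -er): 'dark' -> 'darker'.

darker


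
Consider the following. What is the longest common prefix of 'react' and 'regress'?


Compare from the start: 2 characters match: 're'. Mismatch at position 3: 'a' vs 'g'.

re


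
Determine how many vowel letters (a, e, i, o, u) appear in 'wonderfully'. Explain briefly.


Vowels in 'wonderfully': o, e, u = 3 vowels.

3


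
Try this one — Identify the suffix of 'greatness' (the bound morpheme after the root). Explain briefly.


The word 'greatness' = 'great' (root) + '-ness' (suffix). The suffix is '-ness'.

ness


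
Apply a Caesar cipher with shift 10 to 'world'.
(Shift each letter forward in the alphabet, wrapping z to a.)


Shift each letter by 10: w -> g, o -> y, r -> b, l -> v, d -> n. Result: 'gybvn'.

gybvn


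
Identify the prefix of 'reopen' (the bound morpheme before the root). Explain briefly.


The word 'reopen' = 're' (prefix) + 'open' (root). The prefix is 're'.

re


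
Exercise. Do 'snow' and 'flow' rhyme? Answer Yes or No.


Rime (stressed vowel + following sounds) of 'snow': -ow = /oʊ/
Rime of 'flow': -ow = /oʊ/
/oʊ/ and /oʊ/ are the same ending sound, so the words rhyme.

Yes


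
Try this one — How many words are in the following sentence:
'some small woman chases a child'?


Split into words: some | small | woman | chases | a | child = 6 words.

6


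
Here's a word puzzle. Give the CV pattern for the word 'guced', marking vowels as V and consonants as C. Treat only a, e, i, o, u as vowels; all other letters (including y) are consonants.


Letter mapping: g = C, u = V, c = C, e = V, d = C.

CVCVC


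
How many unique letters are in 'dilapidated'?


Unique letters in 'dilapidated': {a, d, e, i, l, p, t} = 7 distinct letters.

7


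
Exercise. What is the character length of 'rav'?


Spell out 'rav' and number each letter: r(1), a(2), v(3). Total: 3 letters.

3


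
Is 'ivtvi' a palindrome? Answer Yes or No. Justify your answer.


Forward: 'ivtvi'
Reversed: 'ivtvi'
They are identical.

Yes


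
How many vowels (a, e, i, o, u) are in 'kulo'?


Vowels in 'kulo': u, o = 2 vowels.

2


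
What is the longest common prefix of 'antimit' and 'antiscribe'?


Compare from the start: 4 characters match: 'anti'. Mismatch at position 5: 'm' vs 's'.

anti


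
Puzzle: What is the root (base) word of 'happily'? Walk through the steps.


Remove suffix '-ly' from 'happily' to get root 'happy'.

happy


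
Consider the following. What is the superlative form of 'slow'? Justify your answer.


Apply superlative formation (add -est): 'slow' -> 'slowest'.

slowest


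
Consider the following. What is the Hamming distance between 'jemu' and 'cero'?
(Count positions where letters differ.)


Alignment:
Position 1: 'j' vs 'c' = DIFFER
Position 2: 'e' vs 'e' = match
Position 3: 'm' vs 'r' = DIFFER
Position 4: 'u' vs 'o' = DIFFER
Total differences: 3

3


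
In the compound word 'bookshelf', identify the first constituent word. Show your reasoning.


Split 'bookshelf' into 'book' + 'shelf'. The first part is 'book'.

book


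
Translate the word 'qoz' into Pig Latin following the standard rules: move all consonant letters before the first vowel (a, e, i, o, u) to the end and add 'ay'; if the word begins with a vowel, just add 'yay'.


'qoz': move consonant cluster 'q' to end and add 'ay': 'ozqay'.

ozqay


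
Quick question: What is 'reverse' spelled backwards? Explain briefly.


Reverse 'reverse' character by character: 'esrever'.

esrever


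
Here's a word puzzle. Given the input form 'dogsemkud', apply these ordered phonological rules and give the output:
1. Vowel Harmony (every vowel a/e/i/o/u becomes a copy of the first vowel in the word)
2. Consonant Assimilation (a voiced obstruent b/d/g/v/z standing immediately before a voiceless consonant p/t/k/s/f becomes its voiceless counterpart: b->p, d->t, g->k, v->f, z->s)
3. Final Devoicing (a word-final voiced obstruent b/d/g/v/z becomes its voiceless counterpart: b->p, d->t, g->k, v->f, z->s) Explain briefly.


Starting form: 'dogsemkud'
Rule 1: Vowel Harmony: all vowels become 'o' (matching first vowel). 'dogsemkud' -> 'dogsomkod'
Rule 2: Consonant Assimilation: voiced obstruent before voiceless consonant becomes voiceless ('gs' -> 'ks'). 'dogsomkod' -> 'doksomkod'
Rule 3: Final Devoicing: word-final voiced obstruent 'd' becomes voiceless 't'. 'doksomkod' -> 'doksomkot'
Final form: 'doksomkot'

doksomkot


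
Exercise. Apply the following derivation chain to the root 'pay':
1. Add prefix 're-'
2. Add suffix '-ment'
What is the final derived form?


Step 1: Add prefix 're-' to 'pay' = 'repay'
Step 2: Add suffix '-ment' to 'repay' = 'repayment'

repayment


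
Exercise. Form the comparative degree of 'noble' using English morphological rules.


Apply comparative formation (ends in e: add -r): 'noble' -> 'nobler'.

nobler


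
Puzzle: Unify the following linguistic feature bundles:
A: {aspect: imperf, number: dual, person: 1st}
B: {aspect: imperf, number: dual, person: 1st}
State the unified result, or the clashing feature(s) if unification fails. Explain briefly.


Compare features:
aspect: A=imperf vs B=imperf -> unified: imperf
number: A=dual vs B=dual -> unified: dual
person: A=1st vs B=1st -> unified: 1st
No clashes found.

Unified: {aspect: imperf, number: dual, person: 1st}


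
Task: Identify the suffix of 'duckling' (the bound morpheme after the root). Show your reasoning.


The word 'duckling' = 'duck' (root) + '-ling' (suffix). The suffix is '-ling'.

ling


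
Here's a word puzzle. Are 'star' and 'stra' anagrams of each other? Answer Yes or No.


Sorted letters of 'star': 'arst'
Sorted letters of 'stra': 'arst'
They match.

Yes


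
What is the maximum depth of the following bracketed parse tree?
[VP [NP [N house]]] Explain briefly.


Count bracket nesting levels:
'[' at pos 0: depth = 1
'[' at pos 4: depth = 2
'[' at pos 8: depth = 3
Maximum depth reached: 3

3


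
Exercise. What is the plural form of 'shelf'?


Apply rule: Change -f to -ves. 'shelf' becomes 'shelves'.

shelves


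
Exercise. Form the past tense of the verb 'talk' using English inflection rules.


Apply rule: Add -ed. 'talk' becomes 'talked'.

talked


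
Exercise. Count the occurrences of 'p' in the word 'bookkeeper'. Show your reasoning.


Letter 'p' in 'bookkeeper': found at position(s) 8 = 1 occurrence(s).

1


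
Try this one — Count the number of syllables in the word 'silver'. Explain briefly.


Break 'silver' into syllables: sil-ver -> sil | ver = 2 syllables

2 syllables


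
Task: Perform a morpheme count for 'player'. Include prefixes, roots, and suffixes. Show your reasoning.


Decomposition: play (root) + -er (suffix) = 2 morpheme(s)

2 morphemes


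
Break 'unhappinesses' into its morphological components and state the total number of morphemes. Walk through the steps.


Step 1: Identify prefix: 'un' (meaning: not/reverse)
Step 2: Identify root: 'happy'
Step 3: Identify suffix(es): 'ness, es'
Decomposition: un- (prefix: not/reverse) + happy (root) + -ness (suffix: state of) + -es (plural)
Total morphemes: 4

4 morphemes (un- (prefix: not/reverse) + happy (root) + -ness (suffix: state of) + -es (plural))


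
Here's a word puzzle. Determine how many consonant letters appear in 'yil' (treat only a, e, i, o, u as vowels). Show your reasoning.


Consonants in 'yil': y, l = 2 consonants.

2


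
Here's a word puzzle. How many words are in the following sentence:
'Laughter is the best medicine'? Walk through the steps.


Split into words: Laughter | is | the | best | medicine = 5 words.

5


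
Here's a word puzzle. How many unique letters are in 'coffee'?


Unique letters in 'coffee': {c, e, f, o} = 4 distinct letters.

4


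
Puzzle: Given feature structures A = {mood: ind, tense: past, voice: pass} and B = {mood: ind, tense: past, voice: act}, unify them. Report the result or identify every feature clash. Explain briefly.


Compare features:
mood: A=ind vs B=ind -> unified: ind
tense: A=past vs B=past -> unified: past
voice: A=pass vs B=act -> CLASH
Clash detected on feature 'voice' (pass vs act); unification fails.

CLASH on 'voice' (pass vs act)


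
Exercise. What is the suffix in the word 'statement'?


The word 'statement' = 'state' (root) + '-ment' (suffix). The suffix is '-ment'.

ment


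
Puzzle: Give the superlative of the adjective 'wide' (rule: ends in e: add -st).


Apply superlative formation (ends in e: add -st): 'wide' -> 'widest'.

widest


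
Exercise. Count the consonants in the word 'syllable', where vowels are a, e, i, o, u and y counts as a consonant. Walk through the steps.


Consonants in 'syllable': s, y, l, l, b, l = 6 consonants.

6


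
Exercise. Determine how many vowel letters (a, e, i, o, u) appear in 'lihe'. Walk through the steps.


Vowels in 'lihe': i, e = 2 vowels.

2


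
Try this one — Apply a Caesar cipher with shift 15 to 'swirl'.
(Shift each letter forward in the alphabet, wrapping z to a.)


Shift each letter by 15: s -> h, w -> l, i -> x, r -> g, l -> a. Result: 'hlxga'.

hlxga


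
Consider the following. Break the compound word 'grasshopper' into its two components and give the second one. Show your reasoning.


Split 'grasshopper' into 'grass' + 'hopper'. The second part is 'hopper'.

hopper


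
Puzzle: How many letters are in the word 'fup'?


Spell out 'fup' and number each letter: f(1), u(2), p(3). Total: 3 letters.

3


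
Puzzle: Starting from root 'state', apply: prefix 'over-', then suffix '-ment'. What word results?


Step 1: Add prefix 'over-' to 'state' = 'overstate'
Step 2: Add suffix '-ment' to 'overstate' = 'overstatement'

overstatement


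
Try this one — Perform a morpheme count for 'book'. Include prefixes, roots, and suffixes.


Decomposition: book (free morpheme) = 1 morpheme(s)

1 morphemes


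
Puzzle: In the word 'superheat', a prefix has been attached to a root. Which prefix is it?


The word 'superheat' = 'super' (prefix) + 'heat' (root). The prefix is 'super'.

super


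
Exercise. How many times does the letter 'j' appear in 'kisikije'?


Letter 'j' in 'kisikije': found at position(s) 7 = 1 occurrence(s).

1


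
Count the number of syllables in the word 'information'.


Break 'information' into syllables: in-for-ma-tion -> in | for | ma | tion = 4 syllables

4 syllables


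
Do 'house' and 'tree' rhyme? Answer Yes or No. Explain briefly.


Rime (stressed vowel + following sounds) of 'house': -ouse = /aʊs/
Rime of 'tree': -ee = /iː/
/aʊs/ and /iː/ are different ending sounds, so the words do not rhyme.

No


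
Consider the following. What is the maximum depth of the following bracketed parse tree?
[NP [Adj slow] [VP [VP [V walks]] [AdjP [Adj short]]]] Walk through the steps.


Count bracket nesting levels:
'[' at pos 0: depth = 1
'[' at pos 4: depth = 2
'[' at pos 15: depth = 2
'[' at pos 19: depth = 3
'[' at pos 23: depth = 4
'[' at pos 34: depth = 3
'[' at pos 40: depth = 4
Maximum depth reached: 4

4


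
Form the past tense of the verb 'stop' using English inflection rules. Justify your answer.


Apply rule: Double final consonant and add -ed. 'stop' becomes 'stopped'.

stopped


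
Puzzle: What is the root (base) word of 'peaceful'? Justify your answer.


Remove suffix '-ful' from 'peaceful' to get root 'peace'.

peace


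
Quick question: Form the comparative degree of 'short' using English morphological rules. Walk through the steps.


Apply comparative formation (add -er): 'short' -> 'shorter'.

shorter


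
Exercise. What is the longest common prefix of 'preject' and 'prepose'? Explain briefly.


Compare from the start: 3 characters match: 'pre'. Mismatch at position 4: 'j' vs 'p'.

pre


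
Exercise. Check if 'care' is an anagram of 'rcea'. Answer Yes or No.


Sorted letters of 'care': 'acer'
Sorted letters of 'rcea': 'acer'
They match.

Yes


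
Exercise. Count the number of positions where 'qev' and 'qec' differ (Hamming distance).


Alignment:
Position 1: 'q' vs 'q' = match
Position 2: 'e' vs 'e' = match
Position 3: 'v' vs 'c' = DIFFER
Total differences: 1

1


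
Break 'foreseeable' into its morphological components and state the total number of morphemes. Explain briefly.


Step 1: Identify prefix: 'fore' (meaning: before/front)
Step 2: Identify root: 'see'
Step 3: Identify suffix(es): 'able'
Decomposition: fore- (prefix: before/front) + see (root) + -able (suffix: capable of)
Total morphemes: 3

3 morphemes (fore- (prefix: before/front) + see (root) + -able (suffix: capable of))


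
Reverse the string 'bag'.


Reverse 'bag' character by character: 'gab'.

gab


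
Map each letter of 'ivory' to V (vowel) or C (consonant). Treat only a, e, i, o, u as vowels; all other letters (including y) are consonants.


Letter mapping: i = V, v = C, o = V, r = C, y = C.

VCVCC


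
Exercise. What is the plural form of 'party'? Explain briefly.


Apply rule: Change -y to -ies (consonant + y). 'party' becomes 'parties'.

parties


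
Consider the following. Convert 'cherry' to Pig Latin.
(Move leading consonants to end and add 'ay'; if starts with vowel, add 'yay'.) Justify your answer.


'cherry': move consonant cluster 'ch' to end and add 'ay': 'errychay'.

errychay


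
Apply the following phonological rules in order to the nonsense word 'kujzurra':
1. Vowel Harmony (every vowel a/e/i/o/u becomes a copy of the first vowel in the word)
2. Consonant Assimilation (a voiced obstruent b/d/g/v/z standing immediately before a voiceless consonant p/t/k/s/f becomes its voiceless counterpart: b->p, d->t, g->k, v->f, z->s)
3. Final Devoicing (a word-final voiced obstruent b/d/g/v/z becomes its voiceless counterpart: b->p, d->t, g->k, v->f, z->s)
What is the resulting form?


Starting form: 'kujzurra'
Rule 1: Vowel Harmony: all vowels become 'u' (matching first vowel). 'kujzurra' -> 'kujzurru'
Rule 2: Consonant Assimilation: no voiced obstruent (b/d/g/v/z) stands immediately before a voiceless consonant (p/t/k/s/f). No change.
Rule 3: Final Devoicing: the word ends in the vowel 'u', not a consonant. No change.
Final form: 'kujzurru'

kujzurru


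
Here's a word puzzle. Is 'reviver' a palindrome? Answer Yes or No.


Forward: 'reviver'
Reversed: 'reviver'
They are identical.

Yes


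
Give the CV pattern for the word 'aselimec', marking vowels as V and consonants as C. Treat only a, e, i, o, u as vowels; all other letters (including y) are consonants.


Letter mapping: a = V, s = C, e = V, l = C, i = V, m = C, e = V, c = C.

VCVCVCVC


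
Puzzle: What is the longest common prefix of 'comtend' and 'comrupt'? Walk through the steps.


Compare from the start: 3 characters match: 'com'. Mismatch at position 4: 't' vs 'r'.

com


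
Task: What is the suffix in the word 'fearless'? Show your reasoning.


The word 'fearless' = 'fear' (root) + '-less' (suffix). The suffix is '-less'.

less


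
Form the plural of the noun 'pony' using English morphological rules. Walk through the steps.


Apply rule: Change -y to -ies (consonant + y). 'pony' becomes 'ponies'.

ponies


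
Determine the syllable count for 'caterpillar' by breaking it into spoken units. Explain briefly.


Break 'caterpillar' into syllables: cat-er-pil-lar -> cat | er | pil | lar = 4 syllables

4 syllables


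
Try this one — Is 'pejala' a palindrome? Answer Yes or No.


Forward: 'pejala'
Reversed: 'alajep'
They differ.

No


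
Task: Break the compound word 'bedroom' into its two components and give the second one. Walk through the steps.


Split 'bedroom' into 'bed' + 'room'. The second part is 'room'.

room


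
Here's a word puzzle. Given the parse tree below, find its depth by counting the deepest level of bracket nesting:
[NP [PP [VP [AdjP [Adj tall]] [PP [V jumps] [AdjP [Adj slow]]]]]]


Count bracket nesting levels:
'[' at pos 0: depth = 1
'[' at pos 4: depth = 2
'[' at pos 8: depth = 3
'[' at pos 12: depth = 4
'[' at pos 18: depth = 5
'[' at pos 30: depth = 4
'[' at pos 34: depth = 5
'[' at pos 44: depth = 5
'[' at pos 50: depth = 6
Maximum depth reached: 6

6


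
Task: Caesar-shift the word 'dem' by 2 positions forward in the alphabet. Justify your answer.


Shift each letter by 2: d -> f, e -> g, m -> o. Result: 'fgo'.

fgo


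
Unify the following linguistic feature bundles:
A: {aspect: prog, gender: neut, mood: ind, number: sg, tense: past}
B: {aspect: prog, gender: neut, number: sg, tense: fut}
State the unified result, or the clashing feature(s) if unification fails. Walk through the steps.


Compare features:
aspect: A=prog vs B=prog -> unified: prog
gender: A=neut vs B=neut -> unified: neut
mood: A=ind vs B=_ -> unified: ind
number: A=sg vs B=sg -> unified: sg
tense: A=past vs B=fut -> CLASH
Clash detected on feature 'tense' (past vs fut); unification fails.

CLASH on 'tense' (past vs fut)


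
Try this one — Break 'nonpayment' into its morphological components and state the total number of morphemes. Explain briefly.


Step 1: Identify prefix: 'non' (meaning: not)
Step 2: Identify root: 'pay'
Step 3: Identify suffix(es): 'ment'
Decomposition: non- (prefix: not) + pay (root) + -ment (suffix: action/result)
Total morphemes: 3

3 morphemes (non- (prefix: not) + pay (root) + -ment (suffix: action/result))


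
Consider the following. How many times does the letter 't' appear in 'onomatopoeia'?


Letter 't' in 'onomatopoeia': found at position(s) 6 = 1 occurrence(s).

1


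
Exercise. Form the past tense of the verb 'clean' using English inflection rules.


Apply rule: Add -ed. 'clean' becomes 'cleaned'.

cleaned


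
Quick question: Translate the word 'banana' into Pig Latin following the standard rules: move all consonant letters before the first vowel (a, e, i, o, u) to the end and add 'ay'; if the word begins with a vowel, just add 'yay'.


'banana': move consonant cluster 'b' to end and add 'ay': 'ananabay'.

ananabay


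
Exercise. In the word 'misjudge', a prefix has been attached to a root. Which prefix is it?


The word 'misjudge' = 'mis' (prefix) + 'judge' (root). The prefix is 'mis'.

mis


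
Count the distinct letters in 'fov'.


Unique letters in 'fov': {f, o, v} = 3 distinct letters.

3


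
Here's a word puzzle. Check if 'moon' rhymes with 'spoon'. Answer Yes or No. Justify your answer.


Rime (stressed vowel + following sounds) of 'moon': -oon = /uːn/
Rime of 'spoon': -oon = /uːn/
/uːn/ and /uːn/ are the same ending sound, so the words rhyme.

Yes


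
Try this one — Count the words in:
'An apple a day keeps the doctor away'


Split into words: An | apple | a | day | keeps | the | doctor | away = 8 words.

8


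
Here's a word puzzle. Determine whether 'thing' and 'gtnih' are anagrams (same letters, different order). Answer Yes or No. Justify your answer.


Sorted letters of 'thing': 'ghint'
Sorted letters of 'gtnih': 'ghint'
They match.

Yes


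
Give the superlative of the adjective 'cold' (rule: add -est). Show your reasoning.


Apply superlative formation (add -est): 'cold' -> 'coldest'.

coldest


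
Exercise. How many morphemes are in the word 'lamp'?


Decomposition: lamp (free morpheme) = 1 morpheme(s)

1 morphemes


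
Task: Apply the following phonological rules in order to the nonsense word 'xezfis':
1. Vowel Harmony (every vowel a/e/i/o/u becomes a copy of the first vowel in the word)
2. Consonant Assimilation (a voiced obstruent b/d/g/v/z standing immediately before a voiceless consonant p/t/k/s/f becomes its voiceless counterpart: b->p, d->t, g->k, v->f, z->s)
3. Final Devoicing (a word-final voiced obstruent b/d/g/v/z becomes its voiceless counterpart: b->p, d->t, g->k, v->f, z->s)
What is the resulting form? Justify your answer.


Starting form: 'xezfis'
Rule 1: Vowel Harmony: all vowels become 'e' (matching first vowel). 'xezfis' -> 'xezfes'
Rule 2: Consonant Assimilation: voiced obstruent before voiceless consonant becomes voiceless ('zf' -> 'sf'). 'xezfes' -> 'xesfes'
Rule 3: Final Devoicing: final consonant 's' is not one of the voiced obstruents b/d/g/v/z. No change.
Final form: 'xesfes'

xesfes


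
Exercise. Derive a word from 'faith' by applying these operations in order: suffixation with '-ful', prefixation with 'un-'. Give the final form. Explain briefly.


Step 1: Add suffix '-ful' to 'faith' = 'faithful'
Step 2: Add prefix 'un-' to 'faithful' = 'unfaithful'

unfaithful


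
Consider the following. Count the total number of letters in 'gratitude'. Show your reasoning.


Spell out 'gratitude' and number each letter: g(1), r(2), a(3), t(4), i(5), t(6), u(7), d(8), e(9). Total: 9 letters.

9


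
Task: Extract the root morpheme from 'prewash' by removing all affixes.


Remove prefix 'pre' from 'prewash' to get root 'wash'.

wash


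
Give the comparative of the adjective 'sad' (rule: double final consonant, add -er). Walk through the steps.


Apply comparative formation (double final consonant, add -er): 'sad' -> 'sadder'.

sadder


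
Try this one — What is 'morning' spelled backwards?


Reverse 'morning' character by character: 'gninrom'.

gninrom


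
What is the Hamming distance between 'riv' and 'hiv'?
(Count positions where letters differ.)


Alignment:
Position 1: 'r' vs 'h' = DIFFER
Position 2: 'i' vs 'i' = match
Position 3: 'v' vs 'v' = match
Total differences: 1

1


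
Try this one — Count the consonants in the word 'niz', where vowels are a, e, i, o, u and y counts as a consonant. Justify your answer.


Consonants in 'niz': n, z = 2 consonants.

2


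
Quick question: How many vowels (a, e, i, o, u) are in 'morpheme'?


Vowels in 'morpheme': o, e, e = 3 vowels.

3


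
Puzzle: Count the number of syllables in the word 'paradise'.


Break 'paradise' into syllables: par-a-dise -> par | a | dise = 3 syllables

3 syllables


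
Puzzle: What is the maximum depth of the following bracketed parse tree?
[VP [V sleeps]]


Count bracket nesting levels:
'[' at pos 0: depth = 1
'[' at pos 4: depth = 2
Maximum depth reached: 2

2


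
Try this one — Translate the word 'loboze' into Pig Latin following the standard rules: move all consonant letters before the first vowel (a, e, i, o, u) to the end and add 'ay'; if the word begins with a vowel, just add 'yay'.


'loboze': move consonant cluster 'l' to end and add 'ay': 'obozelay'.

obozelay


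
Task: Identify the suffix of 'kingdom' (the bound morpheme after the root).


The word 'kingdom' = 'king' (root) + '-dom' (suffix). The suffix is '-dom'.

dom


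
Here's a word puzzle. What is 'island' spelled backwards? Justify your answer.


Reverse 'island' character by character: 'dnalsi'.

dnalsi


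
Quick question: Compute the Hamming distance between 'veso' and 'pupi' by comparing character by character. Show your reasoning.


Alignment:
Position 1: 'v' vs 'p' = DIFFER
Position 2: 'e' vs 'u' = DIFFER
Position 3: 's' vs 'p' = DIFFER
Position 4: 'o' vs 'i' = DIFFER
Total differences: 4

4


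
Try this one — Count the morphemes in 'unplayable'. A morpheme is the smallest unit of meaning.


Decomposition: un- (prefix) + play (root) + -able (suffix) = 3 morpheme(s)

3 morphemes


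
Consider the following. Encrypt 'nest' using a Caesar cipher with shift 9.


Shift each letter by 9: n -> w, e -> n, s -> b, t -> c. Result: 'wnbc'.

wnbc


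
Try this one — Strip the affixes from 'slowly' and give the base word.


Remove suffix '-ly' from 'slowly' to get root 'slow'.

slow


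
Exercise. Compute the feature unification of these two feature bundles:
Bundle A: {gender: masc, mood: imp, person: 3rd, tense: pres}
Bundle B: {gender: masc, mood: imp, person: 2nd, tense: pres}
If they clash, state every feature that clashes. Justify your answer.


Compare features:
gender: A=masc vs B=masc -> unified: masc
mood: A=imp vs B=imp -> unified: imp
person: A=3rd vs B=2nd -> CLASH
tense: A=pres vs B=pres -> unified: pres
Clash detected on feature 'person' (3rd vs 2nd); unification fails.

CLASH on 'person' (3rd vs 2nd)


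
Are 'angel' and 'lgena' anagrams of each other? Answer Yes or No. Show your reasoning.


Sorted letters of 'angel': 'aegln'
Sorted letters of 'lgena': 'aegln'
They match.

Yes


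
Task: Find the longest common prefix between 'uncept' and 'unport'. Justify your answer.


Compare from the start: 2 characters match: 'un'. Mismatch at position 3: 'c' vs 'p'.

un


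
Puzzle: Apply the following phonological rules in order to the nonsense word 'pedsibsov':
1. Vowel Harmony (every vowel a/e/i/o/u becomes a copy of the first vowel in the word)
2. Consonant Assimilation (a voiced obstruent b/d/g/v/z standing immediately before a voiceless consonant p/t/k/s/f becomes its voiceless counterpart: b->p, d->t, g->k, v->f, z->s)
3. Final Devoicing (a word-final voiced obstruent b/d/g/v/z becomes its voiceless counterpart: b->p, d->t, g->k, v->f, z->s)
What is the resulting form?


Starting form: 'pedsibsov'
Rule 1: Vowel Harmony: all vowels become 'e' (matching first vowel). 'pedsibsov' -> 'pedsebsev'
Rule 2: Consonant Assimilation: voiced obstruent before voiceless consonant becomes voiceless ('ds' -> 'ts', 'bs' -> 'ps'). 'pedsebsev' -> 'petsepsev'
Rule 3: Final Devoicing: word-final voiced obstruent 'v' becomes voiceless 'f'. 'petsepsev' -> 'petsepsef'
Final form: 'petsepsef'

petsepsef


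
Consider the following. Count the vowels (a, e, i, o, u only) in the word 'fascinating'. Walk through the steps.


Vowels in 'fascinating': a, i, a, i = 4 vowels.

4


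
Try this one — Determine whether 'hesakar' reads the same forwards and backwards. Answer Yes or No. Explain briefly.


Forward: 'hesakar'
Reversed: 'rakaseh'
They differ.

No


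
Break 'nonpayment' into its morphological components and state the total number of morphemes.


Step 1: Identify prefix: 'non' (meaning: not)
Step 2: Identify root: 'pay'
Step 3: Identify suffix(es): 'ment'
Decomposition: non- (prefix: not) + pay (root) + -ment (suffix: action/result)
Total morphemes: 3

3 morphemes (non- (prefix: not) + pay (root) + -ment (suffix: action/result))
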